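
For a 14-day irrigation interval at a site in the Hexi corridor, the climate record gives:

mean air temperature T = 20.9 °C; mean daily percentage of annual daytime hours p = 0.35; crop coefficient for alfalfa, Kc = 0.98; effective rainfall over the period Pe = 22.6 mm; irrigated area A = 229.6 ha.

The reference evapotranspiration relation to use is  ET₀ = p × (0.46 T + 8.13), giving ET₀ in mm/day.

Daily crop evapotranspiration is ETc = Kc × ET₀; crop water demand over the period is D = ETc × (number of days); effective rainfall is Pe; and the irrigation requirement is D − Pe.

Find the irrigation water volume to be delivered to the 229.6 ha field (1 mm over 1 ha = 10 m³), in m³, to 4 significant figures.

143700 m³

ET₀ = 0.35 × (0.46 × 20.9 + 8.13) = 0.35 × 17.744 = 6.2104 mm/d
ETc = Kc × ET₀ = 0.98 × 6.2104 = 6.0862 mm/d
Crop demand D = ETc × 14 d = 6.0862 × 14 = 85.207 mm
D − Pe = 85.207 − 22.6 = 62.607 mm
Volume = 62.607 mm × 229.6 ha × 10 = 143745.7 m³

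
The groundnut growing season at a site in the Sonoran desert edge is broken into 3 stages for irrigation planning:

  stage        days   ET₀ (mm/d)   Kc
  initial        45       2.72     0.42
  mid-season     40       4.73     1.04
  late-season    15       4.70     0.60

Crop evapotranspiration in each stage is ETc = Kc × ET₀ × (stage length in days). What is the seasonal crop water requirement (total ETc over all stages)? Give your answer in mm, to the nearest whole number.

290 mm

initial: 0.42 × 2.72 × 45 = 51.41 mm
mid-season: 1.04 × 4.73 × 40 = 196.77 mm
late-season: 0.60 × 4.70 × 15 = 42.30 mm
Seasonal total = 290.48 mm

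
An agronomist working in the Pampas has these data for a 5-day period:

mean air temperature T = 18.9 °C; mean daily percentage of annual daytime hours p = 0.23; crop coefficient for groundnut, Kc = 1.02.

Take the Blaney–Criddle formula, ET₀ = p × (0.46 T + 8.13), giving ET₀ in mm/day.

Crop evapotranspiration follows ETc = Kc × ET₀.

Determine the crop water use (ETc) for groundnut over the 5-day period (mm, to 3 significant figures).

19.7 mm

ET₀ = 0.23 × (0.46 × 18.9 + 8.13) = 0.23 × 16.824 = 3.8695 mm/d
ETc = Kc × ET₀ = 1.02 × 3.8695 = 3.9469 mm/d
Over 5 days: 3.9469 × 5 = 19.735 mm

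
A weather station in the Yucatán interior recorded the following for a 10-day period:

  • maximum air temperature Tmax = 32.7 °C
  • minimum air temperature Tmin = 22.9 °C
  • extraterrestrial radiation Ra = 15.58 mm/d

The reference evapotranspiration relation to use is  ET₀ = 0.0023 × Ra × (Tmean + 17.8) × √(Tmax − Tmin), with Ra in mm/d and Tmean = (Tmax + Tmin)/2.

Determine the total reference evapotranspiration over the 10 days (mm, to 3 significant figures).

Tmean = (32.7 + 22.9)/2 = 27.80 °C
ET₀ = 0.0023 × 15.58 × (27.80 + 17.8) × √9.8 = 0.0023 × 15.58 × 45.60 × 3.1305 = 5.1153 mm/d
Over 10 days: 5.1153 × 10 = 51.153 mm

51.2 mm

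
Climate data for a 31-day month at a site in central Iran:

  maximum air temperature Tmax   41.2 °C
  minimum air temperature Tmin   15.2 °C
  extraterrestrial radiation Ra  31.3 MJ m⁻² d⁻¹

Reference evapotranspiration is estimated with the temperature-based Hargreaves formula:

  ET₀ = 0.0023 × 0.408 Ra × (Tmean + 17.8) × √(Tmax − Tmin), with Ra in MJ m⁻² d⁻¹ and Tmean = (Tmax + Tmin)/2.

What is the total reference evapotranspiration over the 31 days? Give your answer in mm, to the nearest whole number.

214 mm

Tmean = (41.2 + 15.2)/2 = 28.20 °C
0.408 Ra = 0.408 × 31.3 = 12.7704 mm/d equivalent
ET₀ = 0.0023 × 12.7704 × (28.20 + 17.8) × √26.0 = 0.0023 × 12.7704 × 46.00 × 5.0990 = 6.8893 mm/d
Over 31 days: 6.8893 × 31 = 213.568 mm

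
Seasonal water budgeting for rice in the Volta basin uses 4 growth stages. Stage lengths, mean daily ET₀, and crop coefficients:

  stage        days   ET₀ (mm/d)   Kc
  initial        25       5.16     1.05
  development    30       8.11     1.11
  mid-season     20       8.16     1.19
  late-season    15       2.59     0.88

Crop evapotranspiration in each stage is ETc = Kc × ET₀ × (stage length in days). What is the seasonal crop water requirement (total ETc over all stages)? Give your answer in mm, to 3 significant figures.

634 mm

initial: 1.05 × 5.16 × 25 = 135.45 mm
development: 1.11 × 8.11 × 30 = 270.06 mm
mid-season: 1.19 × 8.16 × 20 = 194.21 mm
late-season: 0.88 × 2.59 × 15 = 34.19 mm
Seasonal total = 633.91 mm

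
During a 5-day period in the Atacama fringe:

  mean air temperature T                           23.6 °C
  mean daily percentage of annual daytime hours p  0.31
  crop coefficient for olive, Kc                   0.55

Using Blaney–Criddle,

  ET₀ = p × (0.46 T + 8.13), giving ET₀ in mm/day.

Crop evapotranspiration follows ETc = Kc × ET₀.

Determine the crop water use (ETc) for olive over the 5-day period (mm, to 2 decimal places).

ET₀ = 0.31 × (0.46 × 23.6 + 8.13) = 0.31 × 18.986 = 5.8857 mm/d
ETc = Kc × ET₀ = 0.55 × 5.8857 = 3.2371 mm/d
Over 5 days: 3.2371 × 5 = 16.186 mm

16.19 mm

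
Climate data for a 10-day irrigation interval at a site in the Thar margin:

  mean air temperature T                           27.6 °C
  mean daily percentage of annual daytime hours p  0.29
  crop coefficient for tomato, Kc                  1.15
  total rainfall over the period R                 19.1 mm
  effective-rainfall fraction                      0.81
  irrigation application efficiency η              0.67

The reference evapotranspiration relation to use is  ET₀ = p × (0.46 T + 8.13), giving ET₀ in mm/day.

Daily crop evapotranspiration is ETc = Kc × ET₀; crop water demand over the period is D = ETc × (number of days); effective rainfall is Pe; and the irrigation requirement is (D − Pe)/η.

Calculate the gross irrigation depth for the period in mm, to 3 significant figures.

80.6 mm

ET₀ = 0.29 × (0.46 × 27.6 + 8.13) = 0.29 × 20.826 = 6.0395 mm/d
ETc = Kc × ET₀ = 1.15 × 6.0395 = 6.9454 mm/d
Crop demand D = ETc × 10 d = 6.9454 × 10 = 69.454 mm
Pe = 0.81 × 19.1 = 15.471 mm
D − Pe = 69.454 − 15.471 = 53.983 mm
Gross irrigation = 53.983 / 0.67 = 80.572 mm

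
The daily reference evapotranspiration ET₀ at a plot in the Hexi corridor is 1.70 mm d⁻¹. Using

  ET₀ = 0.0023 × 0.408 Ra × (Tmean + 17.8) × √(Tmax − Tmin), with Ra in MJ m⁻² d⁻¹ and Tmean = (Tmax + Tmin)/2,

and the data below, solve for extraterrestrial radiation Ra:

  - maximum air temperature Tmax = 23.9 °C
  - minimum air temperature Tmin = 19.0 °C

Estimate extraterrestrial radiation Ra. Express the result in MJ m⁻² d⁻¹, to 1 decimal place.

20.9 MJ m⁻² d⁻¹

Tmean = (23.9+19.0)/2 = 21.45 °C; ΔT = 4.9
Ra = ET₀ / [0.0023 × 0.408 × (Tmean+17.8) × √ΔT]
   = 1.70 / (0.0023 × 0.408 × 39.25 × 2.2136) = 20.851 MJ m⁻² d⁻¹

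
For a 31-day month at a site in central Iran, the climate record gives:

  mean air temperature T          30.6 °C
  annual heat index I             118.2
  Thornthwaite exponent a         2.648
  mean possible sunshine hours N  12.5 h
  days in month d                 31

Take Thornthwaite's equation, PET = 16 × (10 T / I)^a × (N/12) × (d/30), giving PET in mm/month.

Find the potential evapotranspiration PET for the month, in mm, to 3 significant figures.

10T/I = 10 × 30.6 / 118.2 = 2.5888
(10T/I)^a = 2.5888^2.648 = 12.4132
Uncorrected PET = 16 × 12.4132 = 198.611 mm
Correction = (N/12)(d/30) = (12.5/12)(31/30) = 1.0764
PET = 198.611 × 1.0764 = 213.785 mm/month

214 mm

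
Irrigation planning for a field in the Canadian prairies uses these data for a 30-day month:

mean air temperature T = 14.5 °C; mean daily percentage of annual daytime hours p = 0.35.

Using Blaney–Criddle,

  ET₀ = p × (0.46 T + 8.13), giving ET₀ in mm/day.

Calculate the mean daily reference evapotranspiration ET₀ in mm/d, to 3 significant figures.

ET₀ = 0.35 × (0.46 × 14.5 + 8.13) = 0.35 × 14.800 = 5.1800 mm/d

5.18 mm/d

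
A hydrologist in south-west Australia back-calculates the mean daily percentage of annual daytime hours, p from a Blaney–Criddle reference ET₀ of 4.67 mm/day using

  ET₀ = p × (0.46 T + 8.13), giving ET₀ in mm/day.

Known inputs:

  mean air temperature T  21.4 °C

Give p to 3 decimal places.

0.260

p = ET₀ / (0.46 T + 8.13) = 4.67 / (0.46 × 21.4 + 8.13) = 4.67 / 17.974 = 0.2598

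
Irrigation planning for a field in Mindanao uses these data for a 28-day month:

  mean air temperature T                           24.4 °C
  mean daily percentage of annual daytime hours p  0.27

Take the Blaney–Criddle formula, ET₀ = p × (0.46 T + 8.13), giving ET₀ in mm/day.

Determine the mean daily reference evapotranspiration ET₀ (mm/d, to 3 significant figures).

ET₀ = 0.27 × (0.46 × 24.4 + 8.13) = 0.27 × 19.354 = 5.2256 mm/d

5.23 mm/d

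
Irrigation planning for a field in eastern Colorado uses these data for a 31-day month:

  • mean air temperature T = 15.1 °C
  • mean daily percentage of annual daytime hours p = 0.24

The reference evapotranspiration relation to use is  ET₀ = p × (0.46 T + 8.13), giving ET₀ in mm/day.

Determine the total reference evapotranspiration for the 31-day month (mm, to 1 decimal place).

112.2 mm

ET₀ = 0.24 × (0.46 × 15.1 + 8.13) = 0.24 × 15.076 = 3.6182 mm/d
Monthly total = 3.6182 × 31 = 112.164 mm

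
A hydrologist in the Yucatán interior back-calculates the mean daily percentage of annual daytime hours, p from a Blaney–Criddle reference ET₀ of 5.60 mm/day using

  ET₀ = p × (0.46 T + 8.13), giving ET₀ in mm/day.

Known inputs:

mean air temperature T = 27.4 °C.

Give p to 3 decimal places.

0.270

p = ET₀ / (0.46 T + 8.13) = 5.60 / (0.46 × 27.4 + 8.13) = 5.60 / 20.734 = 0.2701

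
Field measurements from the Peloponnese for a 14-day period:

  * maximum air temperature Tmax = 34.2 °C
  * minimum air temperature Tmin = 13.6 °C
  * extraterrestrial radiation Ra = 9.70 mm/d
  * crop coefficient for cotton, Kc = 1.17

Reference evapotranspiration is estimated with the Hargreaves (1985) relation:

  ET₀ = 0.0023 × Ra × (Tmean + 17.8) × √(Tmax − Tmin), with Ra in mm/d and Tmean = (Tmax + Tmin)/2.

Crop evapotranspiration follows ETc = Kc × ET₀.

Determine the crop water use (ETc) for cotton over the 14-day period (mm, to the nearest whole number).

Tmean = (34.2 + 13.6)/2 = 23.90 °C
ET₀ = 0.0023 × 9.70 × (23.90 + 17.8) × √20.6 = 0.0023 × 9.70 × 41.70 × 4.5387 = 4.2225 mm/d
ETc = Kc × ET₀ = 1.17 × 4.2225 = 4.9403 mm/d
Over 14 days: 4.9403 × 14 = 69.164 mm

69 mm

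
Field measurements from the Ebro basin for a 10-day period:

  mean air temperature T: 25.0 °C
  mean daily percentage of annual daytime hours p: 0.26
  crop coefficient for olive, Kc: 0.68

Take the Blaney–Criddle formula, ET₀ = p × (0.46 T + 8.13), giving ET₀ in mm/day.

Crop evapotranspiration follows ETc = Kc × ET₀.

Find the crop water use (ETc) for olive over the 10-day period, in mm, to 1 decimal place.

ET₀ = 0.26 × (0.46 × 25.0 + 8.13) = 0.26 × 19.630 = 5.1038 mm/d
ETc = Kc × ET₀ = 0.68 × 5.1038 = 3.4706 mm/d
Over 10 days: 3.4706 × 10 = 34.706 mm

34.7 mm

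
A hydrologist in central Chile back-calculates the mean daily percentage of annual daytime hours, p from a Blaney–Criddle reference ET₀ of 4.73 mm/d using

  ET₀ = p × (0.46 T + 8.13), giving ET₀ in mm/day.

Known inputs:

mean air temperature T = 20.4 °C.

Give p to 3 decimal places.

0.270

p = ET₀ / (0.46 T + 8.13) = 4.73 / (0.46 × 20.4 + 8.13) = 4.73 / 17.514 = 0.2701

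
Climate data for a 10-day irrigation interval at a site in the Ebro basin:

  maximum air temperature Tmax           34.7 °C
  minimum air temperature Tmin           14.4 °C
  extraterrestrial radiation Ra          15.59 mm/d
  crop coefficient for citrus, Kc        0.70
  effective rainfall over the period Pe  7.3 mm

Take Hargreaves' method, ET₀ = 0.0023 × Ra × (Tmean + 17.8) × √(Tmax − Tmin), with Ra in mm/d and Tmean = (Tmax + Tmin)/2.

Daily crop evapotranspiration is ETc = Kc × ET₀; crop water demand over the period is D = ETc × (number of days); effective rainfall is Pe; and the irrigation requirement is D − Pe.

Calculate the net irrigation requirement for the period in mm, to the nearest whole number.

Tmean = (34.7 + 14.4)/2 = 24.55 °C
ET₀ = 0.0023 × 15.59 × (24.55 + 17.8) × √20.3 = 0.0023 × 15.59 × 42.35 × 4.5056 = 6.8420 mm/d
ETc = Kc × ET₀ = 0.70 × 6.8420 = 4.7894 mm/d
Crop demand D = ETc × 10 d = 4.7894 × 10 = 47.894 mm
D − Pe = 47.894 − 7.3 = 40.594 mm

41 mm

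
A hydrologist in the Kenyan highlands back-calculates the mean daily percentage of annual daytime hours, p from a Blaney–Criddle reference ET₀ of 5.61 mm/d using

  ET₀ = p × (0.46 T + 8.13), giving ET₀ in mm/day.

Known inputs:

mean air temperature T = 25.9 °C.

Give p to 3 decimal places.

0.280

p = ET₀ / (0.46 T + 8.13) = 5.61 / (0.46 × 25.9 + 8.13) = 5.61 / 20.044 = 0.2799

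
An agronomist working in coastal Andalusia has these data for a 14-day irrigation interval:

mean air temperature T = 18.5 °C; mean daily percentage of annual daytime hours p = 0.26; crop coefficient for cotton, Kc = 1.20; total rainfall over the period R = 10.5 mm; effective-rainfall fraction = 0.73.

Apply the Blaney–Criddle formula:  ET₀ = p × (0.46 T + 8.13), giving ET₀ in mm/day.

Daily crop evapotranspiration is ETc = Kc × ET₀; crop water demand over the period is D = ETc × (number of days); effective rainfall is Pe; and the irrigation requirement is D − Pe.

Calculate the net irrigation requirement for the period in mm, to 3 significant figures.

ET₀ = 0.26 × (0.46 × 18.5 + 8.13) = 0.26 × 16.640 = 4.3264 mm/d
ETc = Kc × ET₀ = 1.20 × 4.3264 = 5.1917 mm/d
Crop demand D = ETc × 14 d = 5.1917 × 14 = 72.684 mm
Pe = 0.73 × 10.5 = 7.665 mm
D − Pe = 72.684 − 7.665 = 65.019 mm

65.0 mm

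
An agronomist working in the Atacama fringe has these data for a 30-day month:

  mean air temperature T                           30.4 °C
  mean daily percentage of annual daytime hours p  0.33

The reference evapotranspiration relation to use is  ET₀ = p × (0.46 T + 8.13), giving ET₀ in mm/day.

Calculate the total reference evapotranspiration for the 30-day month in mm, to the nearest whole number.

219 mm

ET₀ = 0.33 × (0.46 × 30.4 + 8.13) = 0.33 × 22.114 = 7.2976 mm/d
Monthly total = 7.2976 × 30 = 218.928 mm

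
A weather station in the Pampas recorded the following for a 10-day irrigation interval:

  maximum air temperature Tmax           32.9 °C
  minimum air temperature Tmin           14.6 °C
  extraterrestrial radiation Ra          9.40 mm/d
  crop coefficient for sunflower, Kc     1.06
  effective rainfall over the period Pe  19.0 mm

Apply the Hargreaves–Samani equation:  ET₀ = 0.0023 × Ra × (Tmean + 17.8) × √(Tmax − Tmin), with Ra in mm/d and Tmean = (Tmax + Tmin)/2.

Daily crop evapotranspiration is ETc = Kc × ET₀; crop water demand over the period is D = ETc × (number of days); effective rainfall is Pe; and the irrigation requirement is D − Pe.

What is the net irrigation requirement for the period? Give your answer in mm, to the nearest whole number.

Tmean = (32.9 + 14.6)/2 = 23.75 °C
ET₀ = 0.0023 × 9.40 × (23.75 + 17.8) × √18.3 = 0.0023 × 9.40 × 41.55 × 4.2778 = 3.8428 mm/d
ETc = Kc × ET₀ = 1.06 × 3.8428 = 4.0734 mm/d
Crop demand D = ETc × 10 d = 4.0734 × 10 = 40.734 mm
D − Pe = 40.734 − 19.0 = 21.734 mm

22 mm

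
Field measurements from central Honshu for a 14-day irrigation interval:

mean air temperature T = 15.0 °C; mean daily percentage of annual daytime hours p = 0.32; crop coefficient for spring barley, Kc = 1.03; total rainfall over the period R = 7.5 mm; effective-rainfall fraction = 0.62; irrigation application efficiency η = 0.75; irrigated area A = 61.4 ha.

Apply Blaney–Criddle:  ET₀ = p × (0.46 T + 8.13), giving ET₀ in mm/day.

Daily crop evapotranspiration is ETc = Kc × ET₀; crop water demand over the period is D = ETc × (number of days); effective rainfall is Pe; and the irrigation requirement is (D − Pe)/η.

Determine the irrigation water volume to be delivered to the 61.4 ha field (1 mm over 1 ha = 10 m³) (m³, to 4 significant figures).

ET₀ = 0.32 × (0.46 × 15.0 + 8.13) = 0.32 × 15.030 = 4.8096 mm/d
ETc = Kc × ET₀ = 1.03 × 4.8096 = 4.9539 mm/d
Crop demand D = ETc × 14 d = 4.9539 × 14 = 69.355 mm
Pe = 0.62 × 7.5 = 4.650 mm
D − Pe = 69.355 − 4.650 = 64.705 mm
Gross irrigation = 64.705 / 0.75 = 86.273 mm
Volume = 86.273 mm × 61.4 ha × 10 = 52971.6 m³

52970 m³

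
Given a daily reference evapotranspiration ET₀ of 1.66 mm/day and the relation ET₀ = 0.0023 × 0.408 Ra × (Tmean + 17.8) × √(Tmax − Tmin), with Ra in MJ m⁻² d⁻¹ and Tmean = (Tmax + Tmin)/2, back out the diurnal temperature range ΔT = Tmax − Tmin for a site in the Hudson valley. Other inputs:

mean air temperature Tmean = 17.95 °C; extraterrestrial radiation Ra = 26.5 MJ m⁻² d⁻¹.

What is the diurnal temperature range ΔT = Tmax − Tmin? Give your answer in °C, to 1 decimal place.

3.5 °C

√ΔT = ET₀ / [0.0023 × 0.408 × Ra × (Tmean+17.8)] = 1.66 / (0.0023 × 10.8120 × 35.75) = 1.8672
ΔT = 1.8672² = 3.486 °C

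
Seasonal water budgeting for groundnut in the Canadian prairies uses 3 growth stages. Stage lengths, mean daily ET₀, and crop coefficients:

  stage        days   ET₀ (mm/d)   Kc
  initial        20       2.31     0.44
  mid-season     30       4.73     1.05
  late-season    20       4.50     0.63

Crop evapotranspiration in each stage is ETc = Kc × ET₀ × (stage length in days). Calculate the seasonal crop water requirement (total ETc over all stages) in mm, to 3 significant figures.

initial: 0.44 × 2.31 × 20 = 20.33 mm
mid-season: 1.05 × 4.73 × 30 = 149.00 mm
late-season: 0.63 × 4.50 × 20 = 56.70 mm
Seasonal total = 226.03 mm

226 mm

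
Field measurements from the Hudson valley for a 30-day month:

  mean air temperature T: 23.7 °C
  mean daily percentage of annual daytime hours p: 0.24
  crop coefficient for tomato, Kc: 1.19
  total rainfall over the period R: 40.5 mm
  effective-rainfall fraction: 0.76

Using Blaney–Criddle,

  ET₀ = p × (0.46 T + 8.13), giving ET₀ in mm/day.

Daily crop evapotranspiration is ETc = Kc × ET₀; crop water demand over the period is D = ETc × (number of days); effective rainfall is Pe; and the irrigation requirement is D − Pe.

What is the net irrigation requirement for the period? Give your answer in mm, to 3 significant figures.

132 mm

ET₀ = 0.24 × (0.46 × 23.7 + 8.13) = 0.24 × 19.032 = 4.5677 mm/d
ETc = Kc × ET₀ = 1.19 × 4.5677 = 5.4356 mm/d
Crop demand D = ETc × 30 d = 5.4356 × 30 = 163.068 mm
Pe = 0.76 × 40.5 = 30.780 mm
D − Pe = 163.068 − 30.780 = 132.288 mm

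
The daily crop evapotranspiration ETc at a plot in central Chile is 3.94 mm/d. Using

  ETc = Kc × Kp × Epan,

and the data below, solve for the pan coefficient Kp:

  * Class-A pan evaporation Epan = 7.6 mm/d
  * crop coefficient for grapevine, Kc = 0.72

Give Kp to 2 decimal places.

0.72

ETc = Kc × Kp × Epan  ⇒  Kp = ETc / (Kc × Epan)
Kp = 3.94 / (0.72 × 7.6) = 3.94 / 5.472 = 0.7200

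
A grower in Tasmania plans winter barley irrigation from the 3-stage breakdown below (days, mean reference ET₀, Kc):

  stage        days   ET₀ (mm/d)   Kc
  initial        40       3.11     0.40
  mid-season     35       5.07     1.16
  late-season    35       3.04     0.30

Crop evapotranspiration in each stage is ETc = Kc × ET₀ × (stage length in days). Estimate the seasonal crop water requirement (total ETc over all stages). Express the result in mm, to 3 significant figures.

initial: 0.40 × 3.11 × 40 = 49.76 mm
mid-season: 1.16 × 5.07 × 35 = 205.84 mm
late-season: 0.30 × 3.04 × 35 = 31.92 mm
Seasonal total = 287.52 mm

288 mm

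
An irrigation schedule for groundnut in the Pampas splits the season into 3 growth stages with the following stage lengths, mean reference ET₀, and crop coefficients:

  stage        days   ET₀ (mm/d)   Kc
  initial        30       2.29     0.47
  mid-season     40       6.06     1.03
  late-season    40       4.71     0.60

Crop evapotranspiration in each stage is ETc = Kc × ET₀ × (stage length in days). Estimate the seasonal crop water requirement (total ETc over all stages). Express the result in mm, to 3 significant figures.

395 mm

initial: 0.47 × 2.29 × 30 = 32.29 mm
mid-season: 1.03 × 6.06 × 40 = 249.67 mm
late-season: 0.60 × 4.71 × 40 = 113.04 mm
Seasonal total = 395.00 mm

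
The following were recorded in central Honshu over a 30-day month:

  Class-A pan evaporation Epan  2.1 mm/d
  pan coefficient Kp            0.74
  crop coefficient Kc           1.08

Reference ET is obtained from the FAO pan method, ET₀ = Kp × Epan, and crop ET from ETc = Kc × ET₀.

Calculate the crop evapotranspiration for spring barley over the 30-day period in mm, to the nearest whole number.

50 mm

ET₀ = 0.74 × 2.1 = 1.5540 mm/d
ETc = Kc × ET₀ = 1.08 × 1.5540 = 1.6783 mm/d
Over 30 days: 1.6783 × 30 = 50.349 mm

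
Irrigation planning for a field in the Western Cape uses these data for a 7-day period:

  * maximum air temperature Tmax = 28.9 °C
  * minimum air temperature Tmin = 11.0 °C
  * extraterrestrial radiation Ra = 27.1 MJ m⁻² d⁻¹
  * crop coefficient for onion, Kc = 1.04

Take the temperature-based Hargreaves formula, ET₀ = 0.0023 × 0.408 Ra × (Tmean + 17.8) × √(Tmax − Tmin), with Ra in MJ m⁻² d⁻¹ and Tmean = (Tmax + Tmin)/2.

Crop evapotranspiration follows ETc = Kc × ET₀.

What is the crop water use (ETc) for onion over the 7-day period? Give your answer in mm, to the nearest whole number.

Tmean = (28.9 + 11.0)/2 = 19.95 °C
0.408 Ra = 0.408 × 27.1 = 11.0568 mm/d equivalent
ET₀ = 0.0023 × 11.0568 × (19.95 + 17.8) × √17.9 = 0.0023 × 11.0568 × 37.75 × 4.2308 = 4.0616 mm/d
ETc = Kc × ET₀ = 1.04 × 4.0616 = 4.2241 mm/d
Over 7 days: 4.2241 × 7 = 29.569 mm

30 mm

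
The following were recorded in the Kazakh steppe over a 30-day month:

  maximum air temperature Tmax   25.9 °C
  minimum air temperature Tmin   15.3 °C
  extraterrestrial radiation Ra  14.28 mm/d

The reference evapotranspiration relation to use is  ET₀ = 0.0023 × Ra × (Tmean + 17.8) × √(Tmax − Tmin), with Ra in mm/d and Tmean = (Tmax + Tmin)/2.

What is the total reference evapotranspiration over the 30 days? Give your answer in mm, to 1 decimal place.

123.2 mm

Tmean = (25.9 + 15.3)/2 = 20.60 °C
ET₀ = 0.0023 × 14.28 × (20.60 + 17.8) × √10.6 = 0.0023 × 14.28 × 38.40 × 3.2558 = 4.1062 mm/d
Over 30 days: 4.1062 × 30 = 123.186 mm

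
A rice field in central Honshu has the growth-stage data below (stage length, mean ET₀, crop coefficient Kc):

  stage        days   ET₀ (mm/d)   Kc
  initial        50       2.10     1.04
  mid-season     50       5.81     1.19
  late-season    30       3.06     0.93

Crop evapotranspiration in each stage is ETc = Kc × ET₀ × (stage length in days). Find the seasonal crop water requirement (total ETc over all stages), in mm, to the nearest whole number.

540 mm

initial: 1.04 × 2.10 × 50 = 109.20 mm
mid-season: 1.19 × 5.81 × 50 = 345.70 mm
late-season: 0.93 × 3.06 × 30 = 85.37 mm
Seasonal total = 540.27 mm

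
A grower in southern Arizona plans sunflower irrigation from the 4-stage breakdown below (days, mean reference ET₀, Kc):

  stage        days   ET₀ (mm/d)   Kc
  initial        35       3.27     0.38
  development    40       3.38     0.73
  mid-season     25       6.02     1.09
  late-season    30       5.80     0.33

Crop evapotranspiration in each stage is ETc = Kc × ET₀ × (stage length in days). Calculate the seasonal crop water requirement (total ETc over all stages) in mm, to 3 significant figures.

initial: 0.38 × 3.27 × 35 = 43.49 mm
development: 0.73 × 3.38 × 40 = 98.70 mm
mid-season: 1.09 × 6.02 × 25 = 164.05 mm
late-season: 0.33 × 5.80 × 30 = 57.42 mm
Seasonal total = 363.66 mm

364 mm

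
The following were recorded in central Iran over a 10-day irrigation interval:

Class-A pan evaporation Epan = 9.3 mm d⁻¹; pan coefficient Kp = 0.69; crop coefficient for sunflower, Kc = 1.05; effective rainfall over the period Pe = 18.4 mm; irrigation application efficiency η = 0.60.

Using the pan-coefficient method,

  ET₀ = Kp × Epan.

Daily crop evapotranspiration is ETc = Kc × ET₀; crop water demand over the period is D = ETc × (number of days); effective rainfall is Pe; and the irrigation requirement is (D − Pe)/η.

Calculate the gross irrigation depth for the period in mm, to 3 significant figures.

81.6 mm

ET₀ = 0.69 × 9.3 = 6.4170 mm/d
ETc = Kc × ET₀ = 1.05 × 6.4170 = 6.7379 mm/d
Crop demand D = ETc × 10 d = 6.7379 × 10 = 67.379 mm
D − Pe = 67.379 − 18.4 = 48.979 mm
Gross irrigation = 48.979 / 0.60 = 81.632 mm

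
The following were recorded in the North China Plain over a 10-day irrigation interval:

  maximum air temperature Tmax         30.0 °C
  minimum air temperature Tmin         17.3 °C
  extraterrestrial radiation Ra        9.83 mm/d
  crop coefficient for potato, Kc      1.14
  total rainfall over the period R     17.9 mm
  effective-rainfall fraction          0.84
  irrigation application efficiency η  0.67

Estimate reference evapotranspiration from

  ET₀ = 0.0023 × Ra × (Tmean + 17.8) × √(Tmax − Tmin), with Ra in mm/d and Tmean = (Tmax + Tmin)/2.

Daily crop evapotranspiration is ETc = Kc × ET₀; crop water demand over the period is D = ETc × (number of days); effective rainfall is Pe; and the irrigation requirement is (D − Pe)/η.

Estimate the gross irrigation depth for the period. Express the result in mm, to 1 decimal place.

Tmean = (30.0 + 17.3)/2 = 23.65 °C
ET₀ = 0.0023 × 9.83 × (23.65 + 17.8) × √12.7 = 0.0023 × 9.83 × 41.45 × 3.5637 = 3.3397 mm/d
ETc = Kc × ET₀ = 1.14 × 3.3397 = 3.8073 mm/d
Crop demand D = ETc × 10 d = 3.8073 × 10 = 38.073 mm
Pe = 0.84 × 17.9 = 15.036 mm
D − Pe = 38.073 − 15.036 = 23.037 mm
Gross irrigation = 23.037 / 0.67 = 34.384 mm

34.4 mm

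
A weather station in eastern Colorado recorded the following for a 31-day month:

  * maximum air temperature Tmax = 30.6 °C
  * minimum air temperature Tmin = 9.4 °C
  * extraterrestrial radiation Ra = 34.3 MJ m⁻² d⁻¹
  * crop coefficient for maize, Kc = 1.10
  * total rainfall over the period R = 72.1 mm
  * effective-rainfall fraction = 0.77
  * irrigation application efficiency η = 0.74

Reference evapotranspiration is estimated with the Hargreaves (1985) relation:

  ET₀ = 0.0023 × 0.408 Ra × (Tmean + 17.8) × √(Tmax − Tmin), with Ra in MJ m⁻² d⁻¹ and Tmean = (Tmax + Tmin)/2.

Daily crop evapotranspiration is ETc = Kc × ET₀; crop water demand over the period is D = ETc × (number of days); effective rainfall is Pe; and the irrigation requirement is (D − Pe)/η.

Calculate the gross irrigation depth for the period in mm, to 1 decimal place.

183.1 mm

Tmean = (30.6 + 9.4)/2 = 20.00 °C
0.408 Ra = 0.408 × 34.3 = 13.9944 mm/d equivalent
ET₀ = 0.0023 × 13.9944 × (20.00 + 17.8) × √21.2 = 0.0023 × 13.9944 × 37.80 × 4.6043 = 5.6019 mm/d
ETc = Kc × ET₀ = 1.10 × 5.6019 = 6.1621 mm/d
Crop demand D = ETc × 31 d = 6.1621 × 31 = 191.025 mm
Pe = 0.77 × 72.1 = 55.517 mm
D − Pe = 191.025 − 55.517 = 135.508 mm
Gross irrigation = 135.508 / 0.74 = 183.119 mm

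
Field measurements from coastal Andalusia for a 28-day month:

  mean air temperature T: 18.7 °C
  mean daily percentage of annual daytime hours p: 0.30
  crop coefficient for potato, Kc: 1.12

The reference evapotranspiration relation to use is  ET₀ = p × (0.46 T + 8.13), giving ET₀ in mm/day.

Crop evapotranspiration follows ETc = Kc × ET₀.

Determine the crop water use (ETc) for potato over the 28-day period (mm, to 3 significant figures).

157 mm

ET₀ = 0.30 × (0.46 × 18.7 + 8.13) = 0.30 × 16.732 = 5.0196 mm/d
ETc = Kc × ET₀ = 1.12 × 5.0196 = 5.6220 mm/d
Over 28 days: 5.6220 × 28 = 157.416 mm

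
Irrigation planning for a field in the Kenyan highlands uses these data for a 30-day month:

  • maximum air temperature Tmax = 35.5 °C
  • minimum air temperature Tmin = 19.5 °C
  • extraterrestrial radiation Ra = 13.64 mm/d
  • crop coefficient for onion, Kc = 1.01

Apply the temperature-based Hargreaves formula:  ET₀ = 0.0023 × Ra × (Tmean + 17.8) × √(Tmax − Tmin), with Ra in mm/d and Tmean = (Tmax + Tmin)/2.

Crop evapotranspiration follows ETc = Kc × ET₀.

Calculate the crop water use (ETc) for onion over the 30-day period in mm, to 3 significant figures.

172 mm

Tmean = (35.5 + 19.5)/2 = 27.50 °C
ET₀ = 0.0023 × 13.64 × (27.50 + 17.8) × √16.0 = 0.0023 × 13.64 × 45.30 × 4.0000 = 5.6846 mm/d
ETc = Kc × ET₀ = 1.01 × 5.6846 = 5.7414 mm/d
Over 30 days: 5.7414 × 30 = 172.242 mm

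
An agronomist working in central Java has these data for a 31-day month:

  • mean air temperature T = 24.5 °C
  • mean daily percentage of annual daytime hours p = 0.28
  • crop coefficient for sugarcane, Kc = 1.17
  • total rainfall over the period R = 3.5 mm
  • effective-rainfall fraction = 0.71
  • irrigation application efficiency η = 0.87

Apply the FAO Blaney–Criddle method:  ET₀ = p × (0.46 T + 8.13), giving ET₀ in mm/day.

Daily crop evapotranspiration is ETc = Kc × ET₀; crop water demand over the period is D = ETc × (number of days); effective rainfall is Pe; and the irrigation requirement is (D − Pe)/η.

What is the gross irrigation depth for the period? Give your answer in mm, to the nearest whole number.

ET₀ = 0.28 × (0.46 × 24.5 + 8.13) = 0.28 × 19.400 = 5.4320 mm/d
ETc = Kc × ET₀ = 1.17 × 5.4320 = 6.3554 mm/d
Crop demand D = ETc × 31 d = 6.3554 × 31 = 197.017 mm
Pe = 0.71 × 3.5 = 2.485 mm
D − Pe = 197.017 − 2.485 = 194.532 mm
Gross irrigation = 194.532 / 0.87 = 223.600 mm

224 mm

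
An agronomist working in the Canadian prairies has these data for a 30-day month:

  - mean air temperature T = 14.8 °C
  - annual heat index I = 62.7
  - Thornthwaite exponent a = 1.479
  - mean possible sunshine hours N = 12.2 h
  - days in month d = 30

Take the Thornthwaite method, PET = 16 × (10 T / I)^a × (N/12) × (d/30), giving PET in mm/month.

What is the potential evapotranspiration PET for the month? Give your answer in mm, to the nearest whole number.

58 mm

10T/I = 10 × 14.8 / 62.7 = 2.3604
(10T/I)^a = 2.3604^1.479 = 3.5616
Uncorrected PET = 16 × 3.5616 = 56.986 mm
Correction = (N/12)(d/30) = (12.2/12)(30/30) = 1.0167
PET = 56.986 × 1.0167 = 57.938 mm/month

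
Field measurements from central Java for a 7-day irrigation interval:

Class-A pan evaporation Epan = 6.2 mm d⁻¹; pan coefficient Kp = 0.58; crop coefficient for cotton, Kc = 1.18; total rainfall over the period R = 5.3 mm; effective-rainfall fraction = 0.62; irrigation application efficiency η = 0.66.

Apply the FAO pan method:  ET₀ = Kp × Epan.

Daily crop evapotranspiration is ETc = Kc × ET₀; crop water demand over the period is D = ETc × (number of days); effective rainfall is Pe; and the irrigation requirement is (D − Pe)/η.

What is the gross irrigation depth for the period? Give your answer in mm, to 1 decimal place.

40.0 mm

ET₀ = 0.58 × 6.2 = 3.5960 mm/d
ETc = Kc × ET₀ = 1.18 × 3.5960 = 4.2433 mm/d
Crop demand D = ETc × 7 d = 4.2433 × 7 = 29.703 mm
Pe = 0.62 × 5.3 = 3.286 mm
D − Pe = 29.703 − 3.286 = 26.417 mm
Gross irrigation = 26.417 / 0.66 = 40.026 mm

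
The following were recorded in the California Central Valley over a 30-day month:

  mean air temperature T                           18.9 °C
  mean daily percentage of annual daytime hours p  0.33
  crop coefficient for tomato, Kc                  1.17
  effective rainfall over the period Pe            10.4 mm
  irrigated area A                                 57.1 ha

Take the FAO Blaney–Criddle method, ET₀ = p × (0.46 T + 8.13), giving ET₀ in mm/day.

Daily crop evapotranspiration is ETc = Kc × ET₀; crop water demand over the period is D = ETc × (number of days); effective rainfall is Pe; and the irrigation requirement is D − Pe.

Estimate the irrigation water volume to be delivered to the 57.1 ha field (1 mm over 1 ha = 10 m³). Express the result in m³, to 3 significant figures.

ET₀ = 0.33 × (0.46 × 18.9 + 8.13) = 0.33 × 16.824 = 5.5519 mm/d
ETc = Kc × ET₀ = 1.17 × 5.5519 = 6.4957 mm/d
Crop demand D = ETc × 30 d = 6.4957 × 30 = 194.871 mm
D − Pe = 194.871 − 10.4 = 184.471 mm
Volume = 184.471 mm × 57.1 ha × 10 = 105332.9 m³

105000 m³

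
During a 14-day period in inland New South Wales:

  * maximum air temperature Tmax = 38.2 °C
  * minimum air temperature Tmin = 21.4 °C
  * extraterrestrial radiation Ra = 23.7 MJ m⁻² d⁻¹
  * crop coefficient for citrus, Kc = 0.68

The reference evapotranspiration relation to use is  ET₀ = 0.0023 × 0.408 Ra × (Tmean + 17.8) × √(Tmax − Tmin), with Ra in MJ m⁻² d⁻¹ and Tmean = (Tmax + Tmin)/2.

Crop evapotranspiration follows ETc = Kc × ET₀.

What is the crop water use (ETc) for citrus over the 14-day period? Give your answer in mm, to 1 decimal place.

Tmean = (38.2 + 21.4)/2 = 29.80 °C
0.408 Ra = 0.408 × 23.7 = 9.6696 mm/d equivalent
ET₀ = 0.0023 × 9.6696 × (29.80 + 17.8) × √16.8 = 0.0023 × 9.6696 × 47.60 × 4.0988 = 4.3391 mm/d
ETc = Kc × ET₀ = 0.68 × 4.3391 = 2.9506 mm/d
Over 14 days: 2.9506 × 14 = 41.308 mm

41.3 mm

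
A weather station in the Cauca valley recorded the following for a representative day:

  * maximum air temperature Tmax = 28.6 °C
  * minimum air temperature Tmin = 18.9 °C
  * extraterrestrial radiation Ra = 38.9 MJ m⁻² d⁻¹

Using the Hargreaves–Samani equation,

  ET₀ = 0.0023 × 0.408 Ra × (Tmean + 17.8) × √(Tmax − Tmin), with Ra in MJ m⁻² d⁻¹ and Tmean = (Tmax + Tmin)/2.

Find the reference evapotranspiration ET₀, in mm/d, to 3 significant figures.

4.72 mm/d

Tmean = (28.6 + 18.9)/2 = 23.75 °C
0.408 Ra = 0.408 × 38.9 = 15.8712 mm/d equivalent
ET₀ = 0.0023 × 15.8712 × (23.75 + 17.8) × √9.7 = 0.0023 × 15.8712 × 41.55 × 3.1145 = 4.7239 mm/d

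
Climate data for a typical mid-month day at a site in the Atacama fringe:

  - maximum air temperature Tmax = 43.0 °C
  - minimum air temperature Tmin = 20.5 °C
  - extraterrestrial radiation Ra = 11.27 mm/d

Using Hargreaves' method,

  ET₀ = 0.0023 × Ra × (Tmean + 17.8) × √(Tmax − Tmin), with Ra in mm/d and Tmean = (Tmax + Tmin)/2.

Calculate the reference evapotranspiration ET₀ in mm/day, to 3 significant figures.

Tmean = (43.0 + 20.5)/2 = 31.75 °C
ET₀ = 0.0023 × 11.27 × (31.75 + 17.8) × √22.5 = 0.0023 × 11.27 × 49.55 × 4.7434 = 6.0924 mm/d

6.09 mm/day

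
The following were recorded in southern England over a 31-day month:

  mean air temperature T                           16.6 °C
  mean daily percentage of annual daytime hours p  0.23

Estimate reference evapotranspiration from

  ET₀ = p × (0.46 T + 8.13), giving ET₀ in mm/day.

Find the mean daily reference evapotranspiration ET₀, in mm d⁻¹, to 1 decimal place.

3.6 mm d⁻¹

ET₀ = 0.23 × (0.46 × 16.6 + 8.13) = 0.23 × 15.766 = 3.6262 mm/d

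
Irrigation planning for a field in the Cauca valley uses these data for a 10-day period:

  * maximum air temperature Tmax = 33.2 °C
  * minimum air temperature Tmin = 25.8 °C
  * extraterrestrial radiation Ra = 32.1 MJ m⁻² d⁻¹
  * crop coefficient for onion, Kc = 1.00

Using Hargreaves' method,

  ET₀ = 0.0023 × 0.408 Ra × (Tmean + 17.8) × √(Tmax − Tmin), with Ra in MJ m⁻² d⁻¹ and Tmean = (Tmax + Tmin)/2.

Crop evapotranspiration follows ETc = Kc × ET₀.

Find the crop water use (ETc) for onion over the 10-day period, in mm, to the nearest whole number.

Tmean = (33.2 + 25.8)/2 = 29.50 °C
0.408 Ra = 0.408 × 32.1 = 13.0968 mm/d equivalent
ET₀ = 0.0023 × 13.0968 × (29.50 + 17.8) × √7.4 = 0.0023 × 13.0968 × 47.30 × 2.7203 = 3.8759 mm/d
ETc = Kc × ET₀ = 1.00 × 3.8759 = 3.8759 mm/d
Over 10 days: 3.8759 × 10 = 38.759 mm

39 mm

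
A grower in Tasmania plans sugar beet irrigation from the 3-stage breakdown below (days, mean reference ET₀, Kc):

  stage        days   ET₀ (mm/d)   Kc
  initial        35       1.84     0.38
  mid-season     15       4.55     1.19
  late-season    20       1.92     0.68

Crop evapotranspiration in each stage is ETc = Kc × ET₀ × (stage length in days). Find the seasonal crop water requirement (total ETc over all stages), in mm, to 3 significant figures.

132 mm

initial: 0.38 × 1.84 × 35 = 24.47 mm
mid-season: 1.19 × 4.55 × 15 = 81.22 mm
late-season: 0.68 × 1.92 × 20 = 26.11 mm
Seasonal total = 131.80 mm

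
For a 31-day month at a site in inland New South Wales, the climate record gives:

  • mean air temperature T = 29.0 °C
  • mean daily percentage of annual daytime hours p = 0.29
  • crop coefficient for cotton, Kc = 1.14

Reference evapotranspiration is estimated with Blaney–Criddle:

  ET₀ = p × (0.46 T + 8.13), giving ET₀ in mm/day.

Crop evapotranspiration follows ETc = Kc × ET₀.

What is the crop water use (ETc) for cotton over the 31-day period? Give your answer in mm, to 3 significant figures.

220 mm

ET₀ = 0.29 × (0.46 × 29.0 + 8.13) = 0.29 × 21.470 = 6.2263 mm/d
ETc = Kc × ET₀ = 1.14 × 6.2263 = 7.0980 mm/d
Over 31 days: 7.0980 × 31 = 220.038 mm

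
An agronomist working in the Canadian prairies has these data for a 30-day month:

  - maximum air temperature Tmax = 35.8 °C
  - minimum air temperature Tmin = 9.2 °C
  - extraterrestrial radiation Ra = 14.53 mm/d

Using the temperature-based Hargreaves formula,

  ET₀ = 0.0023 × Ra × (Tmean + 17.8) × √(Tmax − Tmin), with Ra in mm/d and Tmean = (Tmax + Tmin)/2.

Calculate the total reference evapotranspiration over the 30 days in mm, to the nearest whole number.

Tmean = (35.8 + 9.2)/2 = 22.50 °C
ET₀ = 0.0023 × 14.53 × (22.50 + 17.8) × √26.6 = 0.0023 × 14.53 × 40.30 × 5.1575 = 6.9460 mm/d
Over 30 days: 6.9460 × 30 = 208.380 mm

208 mm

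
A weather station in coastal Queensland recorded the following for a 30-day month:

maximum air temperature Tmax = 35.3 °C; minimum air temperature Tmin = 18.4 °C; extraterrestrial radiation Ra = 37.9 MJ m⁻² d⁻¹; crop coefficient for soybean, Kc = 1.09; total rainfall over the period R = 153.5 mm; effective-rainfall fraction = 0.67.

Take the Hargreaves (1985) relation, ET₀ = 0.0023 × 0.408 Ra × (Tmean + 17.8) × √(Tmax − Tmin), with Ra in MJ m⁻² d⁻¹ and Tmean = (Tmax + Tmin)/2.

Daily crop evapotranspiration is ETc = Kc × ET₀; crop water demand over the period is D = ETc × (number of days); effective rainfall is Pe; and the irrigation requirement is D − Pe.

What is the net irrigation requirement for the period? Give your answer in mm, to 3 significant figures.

111 mm

Tmean = (35.3 + 18.4)/2 = 26.85 °C
0.408 Ra = 0.408 × 37.9 = 15.4632 mm/d equivalent
ET₀ = 0.0023 × 15.4632 × (26.85 + 17.8) × √16.9 = 0.0023 × 15.4632 × 44.65 × 4.1110 = 6.5282 mm/d
ETc = Kc × ET₀ = 1.09 × 6.5282 = 7.1157 mm/d
Crop demand D = ETc × 30 d = 7.1157 × 30 = 213.471 mm
Pe = 0.67 × 153.5 = 102.845 mm
D − Pe = 213.471 − 102.845 = 110.626 mm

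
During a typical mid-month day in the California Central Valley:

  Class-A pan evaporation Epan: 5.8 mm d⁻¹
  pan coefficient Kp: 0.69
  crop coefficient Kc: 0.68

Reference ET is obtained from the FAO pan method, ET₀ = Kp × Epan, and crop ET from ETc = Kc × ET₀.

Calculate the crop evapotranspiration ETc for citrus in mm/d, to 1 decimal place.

ET₀ = 0.69 × 5.8 = 4.0020 mm/d
ETc = Kc × ET₀ = 0.68 × 4.0020 = 2.7214 mm/d

2.7 mm/d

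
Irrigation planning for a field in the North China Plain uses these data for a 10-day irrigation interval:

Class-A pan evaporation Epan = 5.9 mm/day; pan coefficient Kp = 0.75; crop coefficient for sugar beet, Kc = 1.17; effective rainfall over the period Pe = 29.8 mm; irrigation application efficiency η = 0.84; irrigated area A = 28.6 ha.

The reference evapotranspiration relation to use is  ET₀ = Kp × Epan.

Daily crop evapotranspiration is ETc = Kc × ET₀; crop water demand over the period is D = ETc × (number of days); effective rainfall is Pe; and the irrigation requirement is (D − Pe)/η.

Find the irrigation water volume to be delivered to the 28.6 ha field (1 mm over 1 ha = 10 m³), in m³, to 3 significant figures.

7480 m³

ET₀ = 0.75 × 5.9 = 4.4250 mm/d
ETc = Kc × ET₀ = 1.17 × 4.4250 = 5.1773 mm/d
Crop demand D = ETc × 10 d = 5.1773 × 10 = 51.773 mm
D − Pe = 51.773 − 29.8 = 21.973 mm
Gross irrigation = 21.973 / 0.84 = 26.158 mm
Volume = 26.158 mm × 28.6 ha × 10 = 7481.2 m³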